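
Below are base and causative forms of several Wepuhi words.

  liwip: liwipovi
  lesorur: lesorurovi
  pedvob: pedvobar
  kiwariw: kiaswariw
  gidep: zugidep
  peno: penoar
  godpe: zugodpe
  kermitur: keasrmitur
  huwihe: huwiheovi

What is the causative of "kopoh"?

koaspoh

gidep and liwip both end in -p yet inflect differently (zugidep, liwipovi), so the final letter is not what conditions the rule; the first letter is.
"kopoh" begins with k-. The stems beginning with k- (kiwariw → kiaswariw, kermitur → keasrmitur) insert -as- after the first vowel.
The other patterns: stems beginning with g- add the prefix zu-; stems beginning with h- or l- add -ovi; stems beginning with p- add -ar.
So kopoh → koaspoh.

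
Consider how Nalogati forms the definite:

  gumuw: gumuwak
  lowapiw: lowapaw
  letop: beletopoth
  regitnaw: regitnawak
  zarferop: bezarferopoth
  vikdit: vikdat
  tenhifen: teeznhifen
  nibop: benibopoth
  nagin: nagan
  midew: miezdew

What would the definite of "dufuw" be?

regitnaw and lowapiw both end in -w yet inflect differently (regitnawak, lowapaw), so the final letter is not what conditions the rule; the last vowel is.
"dufuw" has last vowel 'u'. The one such stem in the data (gumuw → gumuwak) adds -ak, so the same rule applies.
So dufuw → dufuwak.

dufuwak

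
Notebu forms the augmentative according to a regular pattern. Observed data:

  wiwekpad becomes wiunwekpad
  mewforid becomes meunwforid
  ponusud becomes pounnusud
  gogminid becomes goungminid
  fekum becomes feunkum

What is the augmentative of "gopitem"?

Every pair shown (wiwekpad → wiunwekpad, mewforid → meunwforid, ponusud → pounnusud, …) follows the same rule: insert -un- after the first vowel.
So gopitem → gounpitem.

gounpitem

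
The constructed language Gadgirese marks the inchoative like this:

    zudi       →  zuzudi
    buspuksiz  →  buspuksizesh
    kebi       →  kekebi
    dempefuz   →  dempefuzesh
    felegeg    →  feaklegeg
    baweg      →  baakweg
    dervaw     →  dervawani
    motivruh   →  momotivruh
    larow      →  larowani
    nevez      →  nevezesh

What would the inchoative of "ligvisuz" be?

ligvisuzesh

"ligvisuz" ends in -z. The stems ending in -z (dempefuz → dempefuzesh, nevez → nevezesh, buspuksiz → buspuksizesh) add -esh.
The other patterns: stems ending in -w add -ani; stems ending in -g insert -ak- after the first vowel; stems ending in -h or -i repeat the first consonant+vowel as a prefix.
So ligvisuz → ligvisuzesh.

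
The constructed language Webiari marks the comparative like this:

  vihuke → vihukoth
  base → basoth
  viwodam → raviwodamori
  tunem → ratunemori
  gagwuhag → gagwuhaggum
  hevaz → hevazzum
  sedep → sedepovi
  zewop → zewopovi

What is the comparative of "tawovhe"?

tawovhoth

vihuke and tunem both have last vowel 'e' yet inflect differently (vihukoth, ratunemori), so the last vowel is not what conditions the rule; the final letter is.
"tawovhe" ends in -e. The stems ending in -e (vihuke → vihukoth, base → basoth) drop the final letter and add -oth.
The other patterns: stems ending in -m add ra- … -ori around the stem; stems ending in -g or -z double the final consonant and add -um; stems ending in -p add -ovi.
So tawovhe → tawovhoth.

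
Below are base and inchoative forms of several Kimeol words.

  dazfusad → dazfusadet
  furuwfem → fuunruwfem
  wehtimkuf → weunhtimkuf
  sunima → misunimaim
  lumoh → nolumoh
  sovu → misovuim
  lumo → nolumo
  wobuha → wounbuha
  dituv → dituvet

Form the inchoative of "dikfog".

"dikfog" begins with d-. The stems beginning with d- (dituv → dituvet, dazfusad → dazfusadet) add -et.
The other patterns: stems beginning with s- add mi- … -im around the stem; stems beginning with l- add the prefix no-; stems beginning with f- or w- insert -un- after the first vowel.
So dikfog → dikfoget.

dikfoget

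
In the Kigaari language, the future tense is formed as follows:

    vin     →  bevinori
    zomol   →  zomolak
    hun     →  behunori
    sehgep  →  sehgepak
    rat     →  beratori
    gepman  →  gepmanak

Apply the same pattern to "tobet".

tobetak

hun and gepman both end in -n yet inflect differently (behunori, gepmanak), so the final letter is not what conditions the rule; the number of vowels is.
"tobet" has 2 vowels. The stems with 2 vowels (zomol → zomolak, sehgep → sehgepak, gepman → gepmanak) add -ak.
So tobet → tobetak.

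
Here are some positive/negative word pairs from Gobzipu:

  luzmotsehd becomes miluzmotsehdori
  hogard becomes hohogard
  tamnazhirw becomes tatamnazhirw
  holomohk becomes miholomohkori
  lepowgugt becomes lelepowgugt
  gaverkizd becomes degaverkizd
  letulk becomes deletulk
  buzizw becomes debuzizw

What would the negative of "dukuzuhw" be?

"dukuzuhw" has second-to-last letter 'h'. The stems whose second-to-last letter is 'h' (luzmotsehd → miluzmotsehdori, holomohk → miholomohkori) add mi- … -ori around the stem.
So dukuzuhw → midukuzuhwori.

midukuzuhwori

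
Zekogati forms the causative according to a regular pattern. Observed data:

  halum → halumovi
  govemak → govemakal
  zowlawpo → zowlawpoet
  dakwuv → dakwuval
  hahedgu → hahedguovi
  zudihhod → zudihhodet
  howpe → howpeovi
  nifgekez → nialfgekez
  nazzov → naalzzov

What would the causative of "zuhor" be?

nazzov and dakwuv both end in -v yet inflect differently (naalzzov, dakwuval), so the final letter is not what conditions the rule; the first letter is.
"zuhor" begins with z-. The stems beginning with z- (zudihhod → zudihhodet, zowlawpo → zowlawpoet) add -et.
The other patterns: stems beginning with h- add -ovi; stems beginning with n- insert -al- after the first vowel; stems beginning with d- or g- add -al.
So zuhor → zuhoret.

zuhoret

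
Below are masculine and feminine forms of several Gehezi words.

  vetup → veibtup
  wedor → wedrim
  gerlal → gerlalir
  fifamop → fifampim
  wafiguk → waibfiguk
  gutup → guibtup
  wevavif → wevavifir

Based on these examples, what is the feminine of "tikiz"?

"tikiz" has last vowel 'i'. The one such stem in the data (wevavif → wevavifir) adds -ir, so the same rule applies.
The other patterns: stems whose last vowel is 'o' delete the last vowel and add -im; stems whose last vowel is 'u' insert -ib- after the first vowel.
So tikiz → tikizir.

tikizir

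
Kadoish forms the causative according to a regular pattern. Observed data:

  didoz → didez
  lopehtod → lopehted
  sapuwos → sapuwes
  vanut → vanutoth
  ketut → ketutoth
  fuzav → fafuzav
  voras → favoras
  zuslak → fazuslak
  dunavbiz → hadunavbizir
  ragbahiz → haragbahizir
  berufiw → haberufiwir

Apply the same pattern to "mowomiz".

"mowomiz" has last vowel 'i'. The stems whose last vowel is 'i' (dunavbiz → hadunavbizir, ragbahiz → haragbahizir, berufiw → haberufiwir) add ha- … -ir around the stem.
The other patterns: stems whose last vowel is 'o' change the last vowel to 'e'; stems whose last vowel is 'u' add -oth; stems whose last vowel is 'a' add the prefix fa-.
So mowomiz → hamowomizir.

hamowomizir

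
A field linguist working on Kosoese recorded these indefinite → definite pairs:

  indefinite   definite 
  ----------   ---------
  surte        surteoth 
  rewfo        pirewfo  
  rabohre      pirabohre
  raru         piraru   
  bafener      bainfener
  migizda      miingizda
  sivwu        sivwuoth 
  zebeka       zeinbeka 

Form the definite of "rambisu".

pirambisu

"rambisu" begins with r-. The stems beginning with r- (rabohre → pirabohre, rewfo → pirewfo, raru → piraru) add the prefix pi-.
So rambisu → pirambisu.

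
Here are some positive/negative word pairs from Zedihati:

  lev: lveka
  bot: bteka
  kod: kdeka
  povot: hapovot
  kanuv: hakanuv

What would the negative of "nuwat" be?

hanuwat

bot and povot both end in -t yet inflect differently (bteka, hapovot), so the final letter is not what conditions the rule; the number of vowels is.
"nuwat" has 2 vowels. The stems with 2 vowels (povot → hapovot, kanuv → hakanuv) add the prefix ha-.
The other pattern: stems with 1 vowel delete the last vowel and add -eka.
So nuwat → hanuwat.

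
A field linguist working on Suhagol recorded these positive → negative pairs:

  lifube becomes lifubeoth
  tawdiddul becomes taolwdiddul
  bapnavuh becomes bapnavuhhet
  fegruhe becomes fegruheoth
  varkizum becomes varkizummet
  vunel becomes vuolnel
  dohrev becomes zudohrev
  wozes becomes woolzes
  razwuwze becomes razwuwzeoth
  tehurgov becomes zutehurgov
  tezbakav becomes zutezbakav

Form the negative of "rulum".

rulummet

dohrev and fegruhe both have last vowel 'e' yet inflect differently (zudohrev, fegruheoth), so the last vowel is not what conditions the rule; the final letter is.
"rulum" ends in -m. The one such stem in the data (varkizum → varkizummet) doubles the final consonant and adds -et (as does bapnavuh), so the same rule applies.
The other patterns: stems ending in -v add the prefix zu-; stems ending in -e add -oth; stems ending in -l or -s insert -ol- after the first vowel.
So rulum → rulummet.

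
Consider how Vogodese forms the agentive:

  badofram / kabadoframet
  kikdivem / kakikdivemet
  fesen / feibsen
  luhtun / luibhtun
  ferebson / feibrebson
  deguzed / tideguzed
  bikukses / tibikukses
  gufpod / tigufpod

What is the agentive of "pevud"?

kikdivem and fesen both have last vowel 'e' yet inflect differently (kakikdivemet, feibsen), so the last vowel is not what conditions the rule; the final letter is.
"pevud" ends in -d. The stems ending in -d (deguzed → tideguzed, gufpod → tigufpod) add the prefix ti-.
The other patterns: stems ending in -m add ka- … -et around the stem; stems ending in -n insert -ib- after the first vowel.
So pevud → tipevud.

tipevud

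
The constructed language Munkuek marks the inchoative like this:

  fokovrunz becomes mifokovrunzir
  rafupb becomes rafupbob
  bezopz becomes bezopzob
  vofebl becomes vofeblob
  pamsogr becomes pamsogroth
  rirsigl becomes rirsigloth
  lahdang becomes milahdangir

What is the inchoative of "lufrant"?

"lufrant" has second-to-last letter 'n'. The stems whose second-to-last letter is 'n' (lahdang → milahdangir, fokovrunz → mifokovrunzir) add mi- … -ir around the stem.
The other patterns: stems whose second-to-last letter is 'g' add -oth; stems whose second-to-last letter is 'b' or 'p' add -ob.
So lufrant → milufrantir.

milufrantir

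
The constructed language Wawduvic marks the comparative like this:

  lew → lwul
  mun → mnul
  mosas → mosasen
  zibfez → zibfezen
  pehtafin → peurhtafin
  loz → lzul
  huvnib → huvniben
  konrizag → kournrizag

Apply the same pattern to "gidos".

gidosen

"gidos" has 2 vowels. The stems with 2 vowels (mosas → mosasen, huvnib → huvniben, zibfez → zibfezen) add -en.
The other patterns: stems with 1 vowel delete the last vowel and add -ul; stems with 3 vowels insert -ur- after the first vowel.
So gidos → gidosen.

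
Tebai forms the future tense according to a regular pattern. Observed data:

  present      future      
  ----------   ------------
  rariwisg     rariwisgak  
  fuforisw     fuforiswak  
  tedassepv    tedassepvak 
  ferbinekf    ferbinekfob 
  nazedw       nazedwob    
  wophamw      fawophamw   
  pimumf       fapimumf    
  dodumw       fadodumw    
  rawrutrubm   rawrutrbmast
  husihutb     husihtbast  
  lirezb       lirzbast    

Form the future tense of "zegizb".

zegzbast

fuforisw and nazedw both end in -w yet inflect differently (fuforiswak, nazedwob), so the final letter is not what conditions the rule; the second-to-last letter is.
"zegizb" has second-to-last letter 'z'. The one such stem in the data (lirezb → lirzbast) deletes the last vowel and adds -ast (as do rawrutrubm, husihutb), so the same rule applies.
The other patterns: stems whose second-to-last letter is 'p' or 's' add -ak; stems whose second-to-last letter is 'd' or 'k' add -ob; stems whose second-to-last letter is 'm' add the prefix fa-.
So zegizb → zegzbast.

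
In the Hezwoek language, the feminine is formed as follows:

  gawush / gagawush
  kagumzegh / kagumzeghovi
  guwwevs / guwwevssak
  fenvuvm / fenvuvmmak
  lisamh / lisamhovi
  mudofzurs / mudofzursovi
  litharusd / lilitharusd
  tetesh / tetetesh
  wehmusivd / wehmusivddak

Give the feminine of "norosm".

"norosm" has second-to-last letter 's'. The stems whose second-to-last letter is 's' (gawush → gagawush, tetesh → tetetesh, litharusd → lilitharusd) repeat the first consonant+vowel as a prefix.
So norosm → nonorosm.

nonorosm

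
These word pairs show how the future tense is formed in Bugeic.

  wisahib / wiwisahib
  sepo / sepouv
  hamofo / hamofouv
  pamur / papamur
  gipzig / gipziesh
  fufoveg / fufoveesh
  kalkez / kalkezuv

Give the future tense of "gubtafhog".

gubtafhoesh

wisahib and gipzig both have last vowel 'i' yet inflect differently (wiwisahib, gipziesh), so the last vowel is not what conditions the rule; the final letter is.
"gubtafhog" ends in -g. The stems ending in -g (gipzig → gipziesh, fufoveg → fufoveesh) drop the final letter and add -esh.
The other patterns: stems ending in -b or -r repeat the first consonant+vowel as a prefix; stems ending in -o or -z add -uv.
So gubtafhog → gubtafhoesh.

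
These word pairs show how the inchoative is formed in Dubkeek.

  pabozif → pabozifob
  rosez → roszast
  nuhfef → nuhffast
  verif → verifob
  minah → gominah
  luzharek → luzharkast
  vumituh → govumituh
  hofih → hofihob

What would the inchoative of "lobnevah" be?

golobnevah

verif and nuhfef both end in -f yet inflect differently (verifob, nuhffast), so the final letter is not what conditions the rule; the last vowel is.
"lobnevah" has last vowel 'a'. The one such stem in the data (minah → gominah) adds the prefix go-, so the same rule applies.
So lobnevah → golobnevah.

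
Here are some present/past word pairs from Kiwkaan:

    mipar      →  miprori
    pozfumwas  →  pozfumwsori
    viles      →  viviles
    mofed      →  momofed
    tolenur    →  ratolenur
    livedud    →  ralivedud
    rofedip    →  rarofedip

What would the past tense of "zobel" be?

pozfumwas and viles both end in -s yet inflect differently (pozfumwsori, viviles), so the final letter is not what conditions the rule; the last vowel is.
"zobel" has last vowel 'e'. The stems whose last vowel is 'e' (viles → viviles, mofed → momofed) repeat the first consonant+vowel as a prefix.
So zobel → zozobel.

zozobel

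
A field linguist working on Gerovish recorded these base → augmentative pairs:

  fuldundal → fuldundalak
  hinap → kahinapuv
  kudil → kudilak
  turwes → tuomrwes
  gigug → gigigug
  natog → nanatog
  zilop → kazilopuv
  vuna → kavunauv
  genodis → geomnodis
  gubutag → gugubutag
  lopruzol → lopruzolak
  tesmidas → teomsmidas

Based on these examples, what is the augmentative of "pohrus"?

poomhrus

tesmidas and fuldundal both have last vowel 'a' yet inflect differently (teomsmidas, fuldundalak), so the last vowel is not what conditions the rule; the final letter is.
"pohrus" ends in -s. The stems ending in -s (genodis → geomnodis, tesmidas → teomsmidas, turwes → tuomrwes) insert -om- after the first vowel.
The other patterns: stems ending in -l add -ak; stems ending in -g repeat the first consonant+vowel as a prefix; stems ending in -a or -p add ka- … -uv around the stem.
So pohrus → poomhrus.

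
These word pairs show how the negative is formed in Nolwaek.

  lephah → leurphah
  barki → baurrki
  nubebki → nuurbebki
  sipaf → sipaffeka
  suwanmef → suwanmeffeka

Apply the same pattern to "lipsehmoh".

"lipsehmoh" ends in -h. The one such stem in the data (lephah → leurphah) inserts -ur- after the first vowel (as do barki, nubebki), so the same rule applies.
So lipsehmoh → liurpsehmoh.

liurpsehmoh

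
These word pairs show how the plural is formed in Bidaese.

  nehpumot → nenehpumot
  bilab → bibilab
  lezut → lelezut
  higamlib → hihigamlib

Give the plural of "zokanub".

Every pair shown (nehpumot → nenehpumot, bilab → bibilab, lezut → lelezut, …) follows the same rule: repeat the first consonant+vowel as a prefix.
So zokanub → zozokanub.

zozokanub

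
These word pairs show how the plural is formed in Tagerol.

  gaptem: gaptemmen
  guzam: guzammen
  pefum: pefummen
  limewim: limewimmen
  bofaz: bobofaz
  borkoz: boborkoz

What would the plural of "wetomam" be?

"wetomam" ends in -m. The stems ending in -m (gaptem → gaptemmen, guzam → guzammen, pefum → pefummen) double the final consonant and add -en.
So wetomam → wetomammen.

wetomammen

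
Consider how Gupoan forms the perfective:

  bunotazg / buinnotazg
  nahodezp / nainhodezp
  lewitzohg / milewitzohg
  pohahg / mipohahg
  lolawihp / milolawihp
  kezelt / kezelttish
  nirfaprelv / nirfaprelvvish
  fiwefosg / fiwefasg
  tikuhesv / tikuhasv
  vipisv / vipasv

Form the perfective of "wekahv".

miwekahv

bunotazg and lewitzohg both end in -g yet inflect differently (buinnotazg, milewitzohg), so the final letter is not what conditions the rule; the second-to-last letter is.
"wekahv" has second-to-last letter 'h'. The stems whose second-to-last letter is 'h' (lewitzohg → milewitzohg, pohahg → mipohahg, lolawihp → milolawihp) add the prefix mi-.
The other patterns: stems whose second-to-last letter is 'z' insert -in- after the first vowel; stems whose second-to-last letter is 'l' double the final consonant and add -ish; stems whose second-to-last letter is 's' change the last vowel to 'a'.
So wekahv → miwekahv.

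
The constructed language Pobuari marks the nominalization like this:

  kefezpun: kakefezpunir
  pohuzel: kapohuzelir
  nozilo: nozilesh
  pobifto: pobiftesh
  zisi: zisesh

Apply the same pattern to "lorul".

kalorulir

"lorul" ends in a consonant. The stems ending in a consonant (kefezpun → kakefezpunir, pohuzel → kapohuzelir) add ka- … -ir around the stem.
So lorul → kalorulir.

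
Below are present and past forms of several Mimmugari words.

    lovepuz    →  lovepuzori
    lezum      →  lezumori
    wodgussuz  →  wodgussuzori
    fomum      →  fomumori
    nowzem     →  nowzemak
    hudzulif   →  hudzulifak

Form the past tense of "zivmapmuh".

lezum and nowzem both end in -m yet inflect differently (lezumori, nowzemak), so the final letter is not what conditions the rule; the last vowel is.
"zivmapmuh" has last vowel 'u'. The stems whose last vowel is 'u' (lovepuz → lovepuzori, lezum → lezumori, wodgussuz → wodgussuzori) add -ori.
The other pattern: stems whose last vowel is 'e' or 'i' add -ak.
So zivmapmuh → zivmapmuhori.

zivmapmuhori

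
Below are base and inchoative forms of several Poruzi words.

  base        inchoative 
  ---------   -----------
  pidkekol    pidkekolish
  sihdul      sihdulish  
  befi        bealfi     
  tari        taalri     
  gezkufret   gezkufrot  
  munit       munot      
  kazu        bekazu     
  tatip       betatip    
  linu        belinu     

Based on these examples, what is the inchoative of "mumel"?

mumelish

befi and munit both have last vowel 'i' yet inflect differently (bealfi, munot), so the last vowel is not what conditions the rule; the final letter is.
"mumel" ends in -l. The stems ending in -l (pidkekol → pidkekolish, sihdul → sihdulish) add -ish.
So mumel → mumelish.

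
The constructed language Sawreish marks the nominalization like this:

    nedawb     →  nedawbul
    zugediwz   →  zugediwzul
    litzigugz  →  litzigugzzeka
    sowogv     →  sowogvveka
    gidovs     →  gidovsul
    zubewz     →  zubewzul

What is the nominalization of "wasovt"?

wasovtul

"wasovt" has second-to-last letter 'v'. The one such stem in the data (gidovs → gidovsul) adds -ul, so the same rule applies.
The other pattern: stems whose second-to-last letter is 'g' double the final consonant and add -eka.
So wasovt → wasovtul.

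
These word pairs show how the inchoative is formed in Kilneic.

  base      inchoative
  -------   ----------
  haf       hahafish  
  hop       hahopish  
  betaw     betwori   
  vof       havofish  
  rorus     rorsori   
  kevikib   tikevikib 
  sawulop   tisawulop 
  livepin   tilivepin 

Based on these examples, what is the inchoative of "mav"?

hamavish

hop and sawulop both end in -p yet inflect differently (hahopish, tisawulop), so the final letter is not what conditions the rule; the number of vowels is.
"mav" has 1 vowel. The stems with 1 vowel (hop → hahopish, haf → hahafish, vof → havofish) add ha- … -ish around the stem.
So mav → hamavish.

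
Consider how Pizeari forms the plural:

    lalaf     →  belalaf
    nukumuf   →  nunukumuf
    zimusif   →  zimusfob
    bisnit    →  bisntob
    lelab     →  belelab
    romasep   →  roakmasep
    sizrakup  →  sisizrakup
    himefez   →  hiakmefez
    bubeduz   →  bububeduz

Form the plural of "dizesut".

zimusif and nukumuf both end in -f yet inflect differently (zimusfob, nunukumuf), so the final letter is not what conditions the rule; the last vowel is.
"dizesut" has last vowel 'u'. The stems whose last vowel is 'u' (bubeduz → bububeduz, nukumuf → nunukumuf, sizrakup → sisizrakup) repeat the first consonant+vowel as a prefix.
The other patterns: stems whose last vowel is 'i' delete the last vowel and add -ob; stems whose last vowel is 'e' insert -ak- after the first vowel; stems whose last vowel is 'a' add the prefix be-.
So dizesut → didizesut.

didizesut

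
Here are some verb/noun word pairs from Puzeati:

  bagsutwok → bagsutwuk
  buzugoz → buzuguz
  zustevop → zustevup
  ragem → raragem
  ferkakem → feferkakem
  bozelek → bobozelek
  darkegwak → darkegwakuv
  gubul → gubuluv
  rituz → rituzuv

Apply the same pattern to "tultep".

bagsutwok and bozelek both end in -k yet inflect differently (bagsutwuk, bobozelek), so the final letter is not what conditions the rule; the last vowel is.
"tultep" has last vowel 'e'. The stems whose last vowel is 'e' (ragem → raragem, ferkakem → feferkakem, bozelek → bobozelek) repeat the first consonant+vowel as a prefix.
So tultep → tutultep.

tutultep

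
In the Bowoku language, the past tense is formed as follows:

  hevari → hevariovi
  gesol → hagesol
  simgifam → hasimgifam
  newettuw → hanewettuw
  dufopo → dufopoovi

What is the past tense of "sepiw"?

hasepiw

gesol and dufopo both have last vowel 'o' yet inflect differently (hagesol, dufopoovi), so the last vowel is not what conditions the rule; whether the stem ends in a vowel or a consonant is.
"sepiw" ends in a consonant. The stems ending in a consonant (newettuw → hanewettuw, simgifam → hasimgifam, gesol → hagesol) add the prefix ha-.
So sepiw → hasepiw.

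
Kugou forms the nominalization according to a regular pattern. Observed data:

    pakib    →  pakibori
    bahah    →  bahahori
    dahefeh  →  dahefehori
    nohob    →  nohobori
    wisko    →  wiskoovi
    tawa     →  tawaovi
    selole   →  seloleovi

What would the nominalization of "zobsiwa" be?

nohob and wisko both have last vowel 'o' yet inflect differently (nohobori, wiskoovi), so the last vowel is not what conditions the rule; whether the stem ends in a vowel or a consonant is.
"zobsiwa" ends in a vowel. The stems ending in a vowel (wisko → wiskoovi, tawa → tawaovi, selole → seloleovi) add -ovi.
So zobsiwa → zobsiwaovi.

zobsiwaovi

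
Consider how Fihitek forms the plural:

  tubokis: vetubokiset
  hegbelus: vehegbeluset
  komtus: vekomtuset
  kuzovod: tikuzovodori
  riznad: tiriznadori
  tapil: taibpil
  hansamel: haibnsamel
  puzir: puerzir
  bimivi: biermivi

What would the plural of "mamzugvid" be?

tubokis and tapil both have last vowel 'i' yet inflect differently (vetubokiset, taibpil), so the last vowel is not what conditions the rule; the final letter is.
"mamzugvid" ends in -d. The stems ending in -d (kuzovod → tikuzovodori, riznad → tiriznadori) add ti- … -ori around the stem.
The other patterns: stems ending in -s add ve- … -et around the stem; stems ending in -l insert -ib- after the first vowel; stems ending in -i or -r insert -er- after the first vowel.
So mamzugvid → timamzugvidori.

timamzugvidori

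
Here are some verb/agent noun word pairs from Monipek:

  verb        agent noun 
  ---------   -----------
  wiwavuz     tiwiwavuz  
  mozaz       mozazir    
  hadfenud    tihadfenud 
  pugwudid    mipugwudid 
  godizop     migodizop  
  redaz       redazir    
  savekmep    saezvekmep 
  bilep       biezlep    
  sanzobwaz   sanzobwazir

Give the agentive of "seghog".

miseghog

redaz and wiwavuz both end in -z yet inflect differently (redazir, tiwiwavuz), so the final letter is not what conditions the rule; the last vowel is.
"seghog" has last vowel 'o'. The one such stem in the data (godizop → migodizop) adds the prefix mi-, so the same rule applies.
So seghog → miseghog.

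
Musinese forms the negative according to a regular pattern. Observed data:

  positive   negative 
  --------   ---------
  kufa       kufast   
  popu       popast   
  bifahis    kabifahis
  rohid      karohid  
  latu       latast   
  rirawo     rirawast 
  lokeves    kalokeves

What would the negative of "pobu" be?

latu and lokeves both begin with l- yet inflect differently (latast, kalokeves), so the first letter is not what conditions the rule; whether the stem ends in a vowel or a consonant is.
"pobu" ends in a vowel. The stems ending in a vowel (popu → popast, rirawo → rirawast, latu → latast) drop the final letter and add -ast.
So pobu → pobast.

pobast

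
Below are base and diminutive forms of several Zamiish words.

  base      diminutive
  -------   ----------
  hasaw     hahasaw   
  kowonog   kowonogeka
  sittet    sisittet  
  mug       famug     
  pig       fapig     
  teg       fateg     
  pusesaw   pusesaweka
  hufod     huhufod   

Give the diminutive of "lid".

mug and kowonog both end in -g yet inflect differently (famug, kowonogeka), so the final letter is not what conditions the rule; the number of vowels is.
"lid" has 1 vowel. The stems with 1 vowel (mug → famug, teg → fateg, pig → fapig) add the prefix fa-.
So lid → falid.

falid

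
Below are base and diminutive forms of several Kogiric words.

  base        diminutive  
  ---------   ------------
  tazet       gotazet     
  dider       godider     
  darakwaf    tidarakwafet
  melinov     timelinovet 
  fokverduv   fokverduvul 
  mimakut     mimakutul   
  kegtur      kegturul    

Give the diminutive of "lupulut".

"lupulut" has last vowel 'u'. The stems whose last vowel is 'u' (fokverduv → fokverduvul, mimakut → mimakutul, kegtur → kegturul) add -ul.
The other patterns: stems whose last vowel is 'e' add the prefix go-; stems whose last vowel is 'a' or 'o' add ti- … -et around the stem.
So lupulut → lupulutul.

lupulutul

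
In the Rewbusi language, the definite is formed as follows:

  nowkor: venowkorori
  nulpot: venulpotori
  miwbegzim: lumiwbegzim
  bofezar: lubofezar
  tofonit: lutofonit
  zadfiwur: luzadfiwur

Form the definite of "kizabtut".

lukizabtut

nowkor and bofezar both end in -r yet inflect differently (venowkorori, lubofezar), so the final letter is not what conditions the rule; the number of vowels is.
"kizabtut" has 3 vowels. The stems with 3 vowels (miwbegzim → lumiwbegzim, bofezar → lubofezar, tofonit → lutofonit) add the prefix lu-.
So kizabtut → lukizabtut.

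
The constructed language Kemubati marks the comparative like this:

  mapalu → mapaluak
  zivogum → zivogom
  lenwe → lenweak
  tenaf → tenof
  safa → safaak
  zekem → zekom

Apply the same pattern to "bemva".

bemvaak

lenwe and zekem both have last vowel 'e' yet inflect differently (lenweak, zekom), so the last vowel is not what conditions the rule; whether the stem ends in a vowel or a consonant is.
"bemva" ends in a vowel. The stems ending in a vowel (lenwe → lenweak, safa → safaak, mapalu → mapaluak) add -ak.
The other pattern: stems ending in a consonant change the last vowel to 'o'.
So bemva → bemvaak.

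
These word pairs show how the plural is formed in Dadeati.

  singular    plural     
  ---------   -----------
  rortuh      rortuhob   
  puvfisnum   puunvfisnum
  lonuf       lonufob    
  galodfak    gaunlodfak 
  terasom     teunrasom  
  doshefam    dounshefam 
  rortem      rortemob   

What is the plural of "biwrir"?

biwrirob

"biwrir" has 2 vowels. The stems with 2 vowels (rortem → rortemob, rortuh → rortuhob, lonuf → lonufob) add -ob.
The other pattern: stems with 3 vowels insert -un- after the first vowel.
So biwrir → biwrirob.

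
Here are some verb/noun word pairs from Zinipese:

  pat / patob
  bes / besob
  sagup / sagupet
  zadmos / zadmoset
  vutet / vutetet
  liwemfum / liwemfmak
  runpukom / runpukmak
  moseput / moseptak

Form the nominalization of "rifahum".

rifahmak

bes and zadmos both end in -s yet inflect differently (besob, zadmoset), so the final letter is not what conditions the rule; the number of vowels is.
"rifahum" has 3 vowels. The stems with 3 vowels (liwemfum → liwemfmak, runpukom → runpukmak, moseput → moseptak) delete the last vowel and add -ak.
The other patterns: stems with 1 vowel add -ob; stems with 2 vowels add -et.
So rifahum → rifahmak.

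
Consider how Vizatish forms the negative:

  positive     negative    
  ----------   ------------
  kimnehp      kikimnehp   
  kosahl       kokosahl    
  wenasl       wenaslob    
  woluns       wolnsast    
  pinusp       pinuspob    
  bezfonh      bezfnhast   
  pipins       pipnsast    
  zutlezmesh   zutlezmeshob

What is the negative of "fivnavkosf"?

fivnavkosfob

"fivnavkosf" has second-to-last letter 's'. The stems whose second-to-last letter is 's' (zutlezmesh → zutlezmeshob, pinusp → pinuspob, wenasl → wenaslob) add -ob.
So fivnavkosf → fivnavkosfob.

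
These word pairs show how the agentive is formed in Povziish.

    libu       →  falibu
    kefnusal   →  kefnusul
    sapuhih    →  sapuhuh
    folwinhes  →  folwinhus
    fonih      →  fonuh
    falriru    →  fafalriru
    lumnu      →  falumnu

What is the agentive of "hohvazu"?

falriru and folwinhes both begin with f- yet inflect differently (fafalriru, folwinhus), so the first letter is not what conditions the rule; the final letter is.
"hohvazu" ends in -u. The stems ending in -u (lumnu → falumnu, libu → falibu, falriru → fafalriru) add the prefix fa-.
The other pattern: stems ending in -h, -l or -s change the last vowel to 'u'.
So hohvazu → fahohvazu.

fahohvazu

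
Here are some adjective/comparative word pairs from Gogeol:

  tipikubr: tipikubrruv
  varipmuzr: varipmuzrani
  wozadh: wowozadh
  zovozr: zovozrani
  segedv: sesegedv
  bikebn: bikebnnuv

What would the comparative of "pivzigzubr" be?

pivzigzubrruv

varipmuzr and tipikubr both end in -r yet inflect differently (varipmuzrani, tipikubrruv), so the final letter is not what conditions the rule; the second-to-last letter is.
"pivzigzubr" has second-to-last letter 'b'. The stems whose second-to-last letter is 'b' (tipikubr → tipikubrruv, bikebn → bikebnnuv) double the final consonant and add -uv.
So pivzigzubr → pivzigzubrruv.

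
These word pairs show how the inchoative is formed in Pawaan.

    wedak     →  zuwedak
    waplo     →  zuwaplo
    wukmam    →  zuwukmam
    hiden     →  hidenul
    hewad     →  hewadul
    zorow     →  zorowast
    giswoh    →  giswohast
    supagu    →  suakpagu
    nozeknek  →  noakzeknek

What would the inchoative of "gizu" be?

wedak and nozeknek both end in -k yet inflect differently (zuwedak, noakzeknek), so the final letter is not what conditions the rule; the first letter is.
"gizu" begins with g-. The one such stem in the data (giswoh → giswohast) adds -ast, so the same rule applies.
The other patterns: stems beginning with w- add the prefix zu-; stems beginning with h- add -ul; stems beginning with n- or s- insert -ak- after the first vowel.
So gizu → gizuast.

gizuast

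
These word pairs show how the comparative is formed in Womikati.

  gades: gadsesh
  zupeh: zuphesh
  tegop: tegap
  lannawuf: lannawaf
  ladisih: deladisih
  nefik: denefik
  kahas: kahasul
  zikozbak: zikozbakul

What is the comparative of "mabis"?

demabis

zupeh and ladisih both end in -h yet inflect differently (zuphesh, deladisih), so the final letter is not what conditions the rule; the last vowel is.
"mabis" has last vowel 'i'. The stems whose last vowel is 'i' (ladisih → deladisih, nefik → denefik) add the prefix de-.
The other patterns: stems whose last vowel is 'e' delete the last vowel and add -esh; stems whose last vowel is 'o' or 'u' change the last vowel to 'a'; stems whose last vowel is 'a' add -ul.
So mabis → demabis.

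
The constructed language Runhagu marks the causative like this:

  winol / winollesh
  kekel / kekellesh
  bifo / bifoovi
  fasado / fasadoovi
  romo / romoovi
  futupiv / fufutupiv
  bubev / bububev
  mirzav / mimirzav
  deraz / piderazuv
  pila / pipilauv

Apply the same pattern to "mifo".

winol and bifo both have last vowel 'o' yet inflect differently (winollesh, bifoovi), so the last vowel is not what conditions the rule; the final letter is.
"mifo" ends in -o. The stems ending in -o (bifo → bifoovi, fasado → fasadoovi, romo → romoovi) add -ovi.
So mifo → mifoovi.

mifoovi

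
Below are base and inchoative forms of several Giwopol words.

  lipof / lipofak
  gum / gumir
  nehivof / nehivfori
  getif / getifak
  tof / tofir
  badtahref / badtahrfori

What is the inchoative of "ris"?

tof and getif both end in -f yet inflect differently (tofir, getifak), so the final letter is not what conditions the rule; the number of vowels is.
"ris" has 1 vowel. The stems with 1 vowel (tof → tofir, gum → gumir) add -ir.
The other patterns: stems with 2 vowels add -ak; stems with 3 vowels delete the last vowel and add -ori.
So ris → risir.

risir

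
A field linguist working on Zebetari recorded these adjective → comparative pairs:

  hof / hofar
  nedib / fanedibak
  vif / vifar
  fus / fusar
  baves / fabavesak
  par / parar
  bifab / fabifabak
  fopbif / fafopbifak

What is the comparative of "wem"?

wemar

fus and baves both end in -s yet inflect differently (fusar, fabavesak), so the final letter is not what conditions the rule; the number of vowels is.
"wem" has 1 vowel. The stems with 1 vowel (par → parar, fus → fusar, hof → hofar) add -ar.
The other pattern: stems with 2 vowels add fa- … -ak around the stem.
So wem → wemar.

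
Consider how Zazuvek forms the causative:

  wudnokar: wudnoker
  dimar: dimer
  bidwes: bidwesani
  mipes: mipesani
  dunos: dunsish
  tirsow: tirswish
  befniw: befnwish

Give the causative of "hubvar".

hubver

bidwes and dunos both end in -s yet inflect differently (bidwesani, dunsish), so the final letter is not what conditions the rule; the last vowel is.
"hubvar" has last vowel 'a'. The stems whose last vowel is 'a' (wudnokar → wudnoker, dimar → dimer) change the last vowel to 'e'.
So hubvar → hubver.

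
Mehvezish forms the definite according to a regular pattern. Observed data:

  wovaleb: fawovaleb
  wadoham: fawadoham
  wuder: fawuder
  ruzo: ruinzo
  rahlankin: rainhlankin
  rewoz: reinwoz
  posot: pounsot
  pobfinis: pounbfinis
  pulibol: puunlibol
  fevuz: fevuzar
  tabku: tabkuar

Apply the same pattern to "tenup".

tenupar

rewoz and fevuz both end in -z yet inflect differently (reinwoz, fevuzar), so the final letter is not what conditions the rule; the first letter is.
"tenup" begins with t-. The one such stem in the data (tabku → tabkuar) adds -ar, so the same rule applies.
The other patterns: stems beginning with w- add the prefix fa-; stems beginning with r- insert -in- after the first vowel; stems beginning with p- insert -un- after the first vowel.
So tenup → tenupar.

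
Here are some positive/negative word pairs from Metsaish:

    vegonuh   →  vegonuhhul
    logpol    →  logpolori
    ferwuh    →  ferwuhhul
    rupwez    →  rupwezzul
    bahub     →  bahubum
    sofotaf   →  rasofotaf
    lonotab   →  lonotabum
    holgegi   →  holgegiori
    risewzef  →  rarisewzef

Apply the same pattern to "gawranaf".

bahub and ferwuh both have last vowel 'u' yet inflect differently (bahubum, ferwuhhul), so the last vowel is not what conditions the rule; the final letter is.
"gawranaf" ends in -f. The stems ending in -f (sofotaf → rasofotaf, risewzef → rarisewzef) add the prefix ra-.
The other patterns: stems ending in -b add -um; stems ending in -h or -z double the final consonant and add -ul; stems ending in -i or -l add -ori.
So gawranaf → ragawranaf.

ragawranaf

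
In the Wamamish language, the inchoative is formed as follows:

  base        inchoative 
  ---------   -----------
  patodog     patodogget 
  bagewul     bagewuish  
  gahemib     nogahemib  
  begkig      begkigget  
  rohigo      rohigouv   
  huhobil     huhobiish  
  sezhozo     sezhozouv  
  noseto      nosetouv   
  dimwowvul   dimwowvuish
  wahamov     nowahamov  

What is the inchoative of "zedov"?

nozedov

patodog and rohigo both have last vowel 'o' yet inflect differently (patodogget, rohigouv), so the last vowel is not what conditions the rule; the final letter is.
"zedov" ends in -v. The one such stem in the data (wahamov → nowahamov) adds the prefix no-, so the same rule applies.
So zedov → nozedov.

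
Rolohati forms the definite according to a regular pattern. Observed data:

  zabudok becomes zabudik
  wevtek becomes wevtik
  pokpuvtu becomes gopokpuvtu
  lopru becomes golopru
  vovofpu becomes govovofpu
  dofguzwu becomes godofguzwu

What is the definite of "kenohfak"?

kenohfik

pokpuvtu and zabudok both have 3 vowels yet inflect differently (gopokpuvtu, zabudik), so the number of vowels is not what conditions the rule; the final letter is.
"kenohfak" ends in -k. The stems ending in -k (zabudok → zabudik, wevtek → wevtik) change the last vowel to 'i'.
The other pattern: stems ending in -u add the prefix go-.
So kenohfak → kenohfik.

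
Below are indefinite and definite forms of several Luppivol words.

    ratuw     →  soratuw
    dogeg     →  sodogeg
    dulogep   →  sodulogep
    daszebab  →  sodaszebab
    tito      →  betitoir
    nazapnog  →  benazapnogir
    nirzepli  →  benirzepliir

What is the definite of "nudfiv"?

benudfivir

dogeg and nazapnog both end in -g yet inflect differently (sodogeg, benazapnogir), so the final letter is not what conditions the rule; the first letter is.
"nudfiv" begins with n-. The stems beginning with n- (nazapnog → benazapnogir, nirzepli → benirzepliir) add be- … -ir around the stem.
The other pattern: stems beginning with d- or r- add the prefix so-.
So nudfiv → benudfivir.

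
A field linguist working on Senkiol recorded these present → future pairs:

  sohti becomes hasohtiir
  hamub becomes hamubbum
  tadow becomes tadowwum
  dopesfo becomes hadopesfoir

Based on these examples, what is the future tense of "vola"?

havolair

dopesfo and tadow both have last vowel 'o' yet inflect differently (hadopesfoir, tadowwum), so the last vowel is not what conditions the rule; whether the stem ends in a vowel or a consonant is.
"vola" ends in a vowel. The stems ending in a vowel (sohti → hasohtiir, dopesfo → hadopesfoir) add ha- … -ir around the stem.
So vola → havolair.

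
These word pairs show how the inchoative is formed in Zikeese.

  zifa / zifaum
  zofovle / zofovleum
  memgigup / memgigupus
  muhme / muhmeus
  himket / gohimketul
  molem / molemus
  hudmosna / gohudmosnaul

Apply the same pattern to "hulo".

zofovle and muhme both end in -e yet inflect differently (zofovleum, muhmeus), so the final letter is not what conditions the rule; the first letter is.
"hulo" begins with h-. The stems beginning with h- (himket → gohimketul, hudmosna → gohudmosnaul) add go- … -ul around the stem.
So hulo → gohuloul.

gohuloul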